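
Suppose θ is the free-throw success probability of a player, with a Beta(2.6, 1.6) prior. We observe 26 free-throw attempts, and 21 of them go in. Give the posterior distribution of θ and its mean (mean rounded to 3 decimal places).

Posterior: Beta(23.6, 6.6); mean ≈ 0.781

The binomial likelihood is conjugate to the Beta prior: with 21 successes and 5 failures, the posterior is Beta(2.6+21, 1.6+5) = Beta(23.6, 6.6).
E[θ | data] = 23.6/(23.6+6.6) = 0.781.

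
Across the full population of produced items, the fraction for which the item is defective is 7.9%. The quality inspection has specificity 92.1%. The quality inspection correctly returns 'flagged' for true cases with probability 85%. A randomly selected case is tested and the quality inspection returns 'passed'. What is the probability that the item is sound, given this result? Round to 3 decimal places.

P(¬H | E) ≈ 0.986

Write H for 'the item is defective'. Prior odds H:¬H = 0.079/0.921 = 0.085776. For the 'passed' outcome, the likelihood ratio is 0.15/0.921 = 0.16287.
Posterior odds = 0.085776 × 0.16287 = 0.013970, so P(H|E) = 0.013970/(1+0.013970) = 0.014. Then P(¬H|E) = 1 − 0.014 = 0.986.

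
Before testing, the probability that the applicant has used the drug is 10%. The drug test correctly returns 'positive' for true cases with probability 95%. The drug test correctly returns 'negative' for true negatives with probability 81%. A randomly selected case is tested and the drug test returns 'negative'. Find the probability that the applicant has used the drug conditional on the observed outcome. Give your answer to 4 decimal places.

P(H | E) ≈ 0.0068

Write H for 'the applicant has used the drug'. Prior odds H:¬H = 0.1/0.9 = 0.11111. For the 'negative' outcome, the likelihood ratio is 0.05/0.81 = 0.061728.
Posterior odds = 0.11111 × 0.061728 = 0.0068587, so P(H|E) = 0.0068587/(1+0.0068587) = 0.0068.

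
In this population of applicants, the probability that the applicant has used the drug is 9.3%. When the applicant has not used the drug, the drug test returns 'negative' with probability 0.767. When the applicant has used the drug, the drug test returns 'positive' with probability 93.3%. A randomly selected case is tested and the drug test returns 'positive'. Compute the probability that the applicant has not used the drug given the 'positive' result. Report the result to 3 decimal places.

Let H be the event that the applicant has used the drug. P(H) = 0.093, so P(¬H) = 0.907. With E the 'positive' result, P(E|H) = 0.933 and P(E|¬H) = 0.233.
P(E) = 0.933·0.093 + 0.233·0.907 = 0.086769 + 0.21133 = 0.29810.
By Bayes' theorem, P(H|E) = 0.086769 / 0.29810 = 0.291. Hence P(¬H|E) = 1 − 0.291 = 0.709.

P(¬H | E) ≈ 0.709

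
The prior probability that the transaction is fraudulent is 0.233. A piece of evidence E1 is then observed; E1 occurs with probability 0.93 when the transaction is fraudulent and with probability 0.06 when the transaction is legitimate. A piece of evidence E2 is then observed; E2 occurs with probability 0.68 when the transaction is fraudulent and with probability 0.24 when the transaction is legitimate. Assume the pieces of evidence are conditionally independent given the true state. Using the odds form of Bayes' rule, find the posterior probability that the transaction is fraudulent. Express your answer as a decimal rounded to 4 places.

Prior odds = 0.233/(1−0.233) = 0.30378. In log-odds, ln(0.30378) = -1.1914.
Add log likelihood ratios: ln(15.500) + ln(2.8333) = 3.7823.
Posterior log-odds = 2.5908, so posterior odds = exp(2.5908) = 13.341. Converting, P(H|E) = 13.341/14.341 = 0.9303.

Posterior probability ≈ 0.9303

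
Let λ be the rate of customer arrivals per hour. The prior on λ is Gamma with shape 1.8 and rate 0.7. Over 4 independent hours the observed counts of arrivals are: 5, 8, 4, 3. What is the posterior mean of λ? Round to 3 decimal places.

Posterior mean ≈ 4.638

Total count ∑xᵢ = 20 over n = 4 hours.
Gamma is conjugate to the Poisson likelihood: posterior is Gamma(shape = 1.8+20 = 21.8, rate = 0.7+4 = 4.7).
Posterior mean = shape/rate = 21.8/4.7 = 4.638.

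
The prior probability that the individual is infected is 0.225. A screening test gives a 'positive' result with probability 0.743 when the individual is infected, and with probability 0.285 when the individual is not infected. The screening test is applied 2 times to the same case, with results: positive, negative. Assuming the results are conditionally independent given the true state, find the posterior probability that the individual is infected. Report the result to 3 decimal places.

Let H be the event that the individual is infected; start with P(H) = 0.225. P('positive'|H) = 0.743, P('positive'|¬H) = 0.285.
Update on result 1 ('positive'): P(H) ← 0.743·0.2250 / (0.743·0.2250 + 0.285·0.7750) = 0.16717/0.38805 = 0.4308.
Update on result 2 ('negative'): P(H) ← 0.257·0.4308 / (0.257·0.4308 + 0.715·0.5692) = 0.11072/0.51769 = 0.2139.

Posterior P(H) ≈ 0.214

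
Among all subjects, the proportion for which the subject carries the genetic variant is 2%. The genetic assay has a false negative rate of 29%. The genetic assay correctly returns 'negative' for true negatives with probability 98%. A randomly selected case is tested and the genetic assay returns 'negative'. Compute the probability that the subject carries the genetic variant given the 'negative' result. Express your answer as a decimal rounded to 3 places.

P(H | E) ≈ 0.006

Let H be the event that the subject carries the genetic variant. P(H) = 0.02, so P(¬H) = 0.98. With E the 'negative' result, P(E|H) = 0.29 and P(E|¬H) = 0.98.
P(E) = 0.29·0.02 + 0.98·0.98 = 0.0058000 + 0.96040 = 0.96620.
By Bayes' theorem, P(H|E) = 0.0058000 / 0.96620 = 0.006.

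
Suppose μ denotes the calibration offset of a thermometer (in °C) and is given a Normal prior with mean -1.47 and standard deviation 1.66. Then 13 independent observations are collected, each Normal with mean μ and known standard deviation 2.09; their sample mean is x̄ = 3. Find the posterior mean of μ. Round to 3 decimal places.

Posterior mean ≈ 2.514

Prior precision 1/τ₀² = 1/1.66² = 0.362897; data precision n/σ² = 13/2.09² = 2.97612.
Posterior precision = 0.362897 + 2.97612 = 3.33902.
Posterior mean = (0.362897·-1.47 + 2.97612·3) / 3.33902 = 2.514.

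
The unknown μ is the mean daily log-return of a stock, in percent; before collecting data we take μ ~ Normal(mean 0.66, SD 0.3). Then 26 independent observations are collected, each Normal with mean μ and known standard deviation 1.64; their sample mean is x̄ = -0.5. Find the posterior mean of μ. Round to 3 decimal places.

With known σ, the Normal prior is conjugate. Weight on the data is w = (n/σ²)/(n/σ² + 1/τ₀²) = 9.66686/(9.66686+11.1111) = 0.46525.
Posterior mean = w·x̄ + (1−w)·μ₀ = 0.46525·-0.5 + 0.53475·0.66 = 0.120.

Posterior mean ≈ 0.120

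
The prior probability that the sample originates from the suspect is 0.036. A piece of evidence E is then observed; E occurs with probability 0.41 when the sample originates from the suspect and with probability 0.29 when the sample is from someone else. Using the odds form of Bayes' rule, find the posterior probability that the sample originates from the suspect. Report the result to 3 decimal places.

Prior odds = 0.036/(1−0.036) = 0.037344.
Likelihood ratio for E = 0.41/0.29 = 1.4138.
Posterior odds = prior odds × LR = 0.052797.
Posterior probability = odds/(1+odds) = 0.052797/1.0528 = 0.050.

Posterior probability ≈ 0.050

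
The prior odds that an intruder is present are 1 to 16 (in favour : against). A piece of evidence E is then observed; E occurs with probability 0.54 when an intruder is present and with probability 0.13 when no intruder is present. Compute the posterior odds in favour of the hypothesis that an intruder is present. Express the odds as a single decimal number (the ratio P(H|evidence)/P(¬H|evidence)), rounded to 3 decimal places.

Posterior odds ≈ 0.260

Prior odds = 1/16 = 0.062500. In log-odds, ln(0.062500) = -2.7726.
Add log likelihood ratio: ln(4.1538) = 1.4240.
Posterior log-odds = -1.3486, so posterior odds = exp(-1.3486) = 0.25962.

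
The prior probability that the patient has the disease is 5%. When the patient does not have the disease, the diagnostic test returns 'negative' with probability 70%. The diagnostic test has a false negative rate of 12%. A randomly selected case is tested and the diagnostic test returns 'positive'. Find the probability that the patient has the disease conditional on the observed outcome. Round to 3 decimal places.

Write H for 'the patient has the disease'. Prior odds H:¬H = 0.05/0.95 = 0.052632. For the 'positive' outcome, the likelihood ratio is 0.88/0.3 = 2.9333.
Posterior odds = 0.052632 × 2.9333 = 0.15439, so P(H|E) = 0.15439/(1+0.15439) = 0.134.

P(H | E) ≈ 0.134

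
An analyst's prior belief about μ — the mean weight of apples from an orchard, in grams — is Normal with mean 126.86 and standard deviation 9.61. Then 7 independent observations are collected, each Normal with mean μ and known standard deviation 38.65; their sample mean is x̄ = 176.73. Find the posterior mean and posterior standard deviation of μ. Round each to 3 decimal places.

Posterior mean ≈ 141.923; posterior SD ≈ 8.029

Prior precision 1/τ₀² = 1/9.61² = 0.0108281; data precision n/σ² = 7/38.65² = 0.00468597.
Posterior precision = 0.0108281 + 0.00468597 = 0.0155141, giving posterior SD = 1/√0.0155141 = 8.029.
Posterior mean = (0.0108281·126.86 + 0.00468597·176.73) / 0.0155141 = 141.923.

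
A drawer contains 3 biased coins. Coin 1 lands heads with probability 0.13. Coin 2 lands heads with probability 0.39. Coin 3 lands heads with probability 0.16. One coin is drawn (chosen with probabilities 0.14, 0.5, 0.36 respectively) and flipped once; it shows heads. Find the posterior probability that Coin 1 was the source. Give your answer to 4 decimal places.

Posterior probability ≈ 0.0672

P(heads|C1) = 0.13; P(heads|C2) = 0.39; P(heads|C3) = 0.16.
Prior × likelihood for each source: 0.14·0.13=0.01820, 0.5·0.39=0.1950, 0.36·0.16=0.05760. Summing gives P(heads) = 0.27080.
P(Coin 1 | heads) = 0.01820 / 0.27080 = 0.0672.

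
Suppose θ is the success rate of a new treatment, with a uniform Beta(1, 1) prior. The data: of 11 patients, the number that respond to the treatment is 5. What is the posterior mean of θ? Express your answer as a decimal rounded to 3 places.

The binomial likelihood is conjugate to the Beta prior: with 5 successes and 6 failures, the posterior is Beta(1+5, 1+6) = Beta(6, 7).
Posterior mean = α/(α+β) = 6/13 = 0.462.

Posterior mean ≈ 0.462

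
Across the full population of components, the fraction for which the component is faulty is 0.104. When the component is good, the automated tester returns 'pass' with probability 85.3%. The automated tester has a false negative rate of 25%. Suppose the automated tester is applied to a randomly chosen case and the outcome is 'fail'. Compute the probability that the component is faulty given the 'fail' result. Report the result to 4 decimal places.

P(H | E) ≈ 0.3719

Write H for 'the component is faulty'. Prior odds H:¬H = 0.104/0.896 = 0.11607. For the 'fail' outcome, the likelihood ratio is 0.75/0.147 = 5.1020.
Posterior odds = 0.11607 × 5.1020 = 0.59220, so P(H|E) = 0.59220/(1+0.59220) = 0.3719.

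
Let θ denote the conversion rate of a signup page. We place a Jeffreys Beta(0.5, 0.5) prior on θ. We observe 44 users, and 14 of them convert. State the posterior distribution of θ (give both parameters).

Observing 14 successes and 30 failures updates Beta(0.5, 0.5) by adding the success and failure counts to the two shape parameters: α = 0.5+14 = 14.5, β = 0.5+30 = 30.5.

Posterior: Beta(14.5, 30.5)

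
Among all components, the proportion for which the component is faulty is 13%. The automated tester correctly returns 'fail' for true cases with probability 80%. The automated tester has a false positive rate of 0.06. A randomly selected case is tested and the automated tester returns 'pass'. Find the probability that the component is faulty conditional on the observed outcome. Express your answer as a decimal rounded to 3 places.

P(H | E) ≈ 0.031

Write H for 'the component is faulty'. Prior odds H:¬H = 0.13/0.87 = 0.14943. For the 'pass' outcome, the likelihood ratio is 0.2/0.94 = 0.21277.
Posterior odds = 0.14943 × 0.21277 = 0.031793, so P(H|E) = 0.031793/(1+0.031793) = 0.031.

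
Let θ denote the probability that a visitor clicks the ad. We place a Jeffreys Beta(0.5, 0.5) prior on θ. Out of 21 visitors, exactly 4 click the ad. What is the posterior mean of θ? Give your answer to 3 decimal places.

Observing 4 successes and 17 failures updates Beta(0.5, 0.5) by adding the success and failure counts to the two shape parameters: α = 0.5+4 = 4.5, β = 0.5+17 = 17.5.
Posterior mean = α/(α+β) = 4.5/22 = 0.205.

Posterior mean ≈ 0.205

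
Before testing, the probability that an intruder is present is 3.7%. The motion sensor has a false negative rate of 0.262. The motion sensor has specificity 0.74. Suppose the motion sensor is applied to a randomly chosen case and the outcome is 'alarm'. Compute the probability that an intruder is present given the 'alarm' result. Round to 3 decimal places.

P(H | E) ≈ 0.098

Let H be the event that an intruder is present. P(H) = 0.037, so P(¬H) = 0.963. With E the 'alarm' result, P(E|H) = 0.738 and P(E|¬H) = 0.26.
P(E) = 0.738·0.037 + 0.26·0.963 = 0.027306 + 0.25038 = 0.27769.
By Bayes' theorem, P(H|E) = 0.027306 / 0.27769 = 0.098.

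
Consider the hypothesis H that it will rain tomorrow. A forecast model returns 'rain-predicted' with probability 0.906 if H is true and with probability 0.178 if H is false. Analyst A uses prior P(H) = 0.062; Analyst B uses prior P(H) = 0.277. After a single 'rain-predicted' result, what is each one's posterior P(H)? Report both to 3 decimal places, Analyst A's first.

Analyst A: 0.252; Analyst B: 0.661

The likelihood ratio for a 'rain-predicted' result is 0.906/0.178 = 5.0899.
Analyst A: prior odds 0.062/0.938 = 0.066098; posterior odds 0.33643; posterior probability 0.252.
Analyst B: prior odds 0.277/0.723 = 0.38313; posterior odds 1.9501; posterior probability 0.661.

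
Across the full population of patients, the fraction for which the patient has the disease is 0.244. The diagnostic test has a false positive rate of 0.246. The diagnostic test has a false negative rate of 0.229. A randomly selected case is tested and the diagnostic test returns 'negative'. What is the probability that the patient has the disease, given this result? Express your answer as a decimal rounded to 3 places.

Write H for 'the patient has the disease'. Prior odds H:¬H = 0.244/0.756 = 0.32275. For the 'negative' outcome, the likelihood ratio is 0.229/0.754 = 0.30371.
Posterior odds = 0.32275 × 0.30371 = 0.098024, so P(H|E) = 0.098024/(1+0.098024) = 0.089.

P(H | E) ≈ 0.089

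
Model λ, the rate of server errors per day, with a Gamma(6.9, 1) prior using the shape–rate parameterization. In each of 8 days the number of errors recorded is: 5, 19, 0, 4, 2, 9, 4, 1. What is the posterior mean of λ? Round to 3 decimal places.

Posterior mean ≈ 5.656

Total count ∑xᵢ = 44 over n = 8 days.
Gamma is conjugate to the Poisson likelihood: posterior is Gamma(shape = 6.9+44 = 50.9, rate = 1+8 = 9).
Posterior mean = shape/rate = 50.9/9 = 5.656.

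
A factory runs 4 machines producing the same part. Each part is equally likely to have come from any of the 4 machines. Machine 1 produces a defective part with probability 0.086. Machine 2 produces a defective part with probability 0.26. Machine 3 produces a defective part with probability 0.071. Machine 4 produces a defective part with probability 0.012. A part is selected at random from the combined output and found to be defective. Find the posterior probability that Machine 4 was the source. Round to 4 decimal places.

P(defective|M1) = 0.086; P(defective|M2) = 0.26; P(defective|M3) = 0.071; P(defective|M4) = 0.012.
Prior × likelihood for each source: 0.25·0.086=0.02150, 0.25·0.26=0.06500, 0.25·0.071=0.01775, 0.25·0.012=0.003000. Summing gives P(defective) = 0.10725.
P(Machine 4 | defective) = 0.003000 / 0.10725 = 0.0280.

Posterior probability ≈ 0.0280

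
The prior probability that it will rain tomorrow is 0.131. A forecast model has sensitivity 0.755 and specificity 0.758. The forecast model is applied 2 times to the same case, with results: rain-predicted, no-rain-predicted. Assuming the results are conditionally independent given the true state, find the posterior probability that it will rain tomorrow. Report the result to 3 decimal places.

Let H be the event that it will rain tomorrow; start with P(H) = 0.131. P('rain-predicted'|H) = 0.755, P('rain-predicted'|¬H) = 0.242.
Update on result 1 ('rain-predicted'): P(H) ← 0.755·0.1310 / (0.755·0.1310 + 0.242·0.8690) = 0.098905/0.30920 = 0.3199.
Update on result 2 ('no-rain-predicted'): P(H) ← 0.245·0.3199 / (0.245·0.3199 + 0.758·0.6801) = 0.078368/0.59391 = 0.1320.

Posterior P(H) ≈ 0.132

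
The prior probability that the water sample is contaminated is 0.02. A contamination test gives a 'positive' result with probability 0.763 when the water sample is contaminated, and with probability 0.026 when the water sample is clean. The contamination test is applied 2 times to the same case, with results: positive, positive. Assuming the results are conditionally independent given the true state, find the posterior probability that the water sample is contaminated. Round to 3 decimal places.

With H the event that the water sample is contaminated, the joint likelihood of the observed sequence is P(data|H) = 0.763·0.763 = 0.58217 and P(data|¬H) = 0.026·0.026 = 0.00067600.
Bayes: P(H|data) = 0.02·0.58217 / (0.02·0.58217 + 0.98·0.00067600) = 0.011643/0.012306 = 0.9462.

Posterior P(H) ≈ 0.946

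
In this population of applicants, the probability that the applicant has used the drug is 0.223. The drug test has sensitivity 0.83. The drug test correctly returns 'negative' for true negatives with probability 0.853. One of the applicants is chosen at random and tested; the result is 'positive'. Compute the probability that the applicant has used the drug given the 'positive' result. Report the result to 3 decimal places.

P(H | E) ≈ 0.618

Let H be the event that the applicant has used the drug. P(H) = 0.223, so P(¬H) = 0.777. With E the 'positive' result, P(E|H) = 0.83 and P(E|¬H) = 0.147.
P(E) = 0.83·0.223 + 0.147·0.777 = 0.18509 + 0.11422 = 0.29931.
By Bayes' theorem, P(H|E) = 0.18509 / 0.29931 = 0.618.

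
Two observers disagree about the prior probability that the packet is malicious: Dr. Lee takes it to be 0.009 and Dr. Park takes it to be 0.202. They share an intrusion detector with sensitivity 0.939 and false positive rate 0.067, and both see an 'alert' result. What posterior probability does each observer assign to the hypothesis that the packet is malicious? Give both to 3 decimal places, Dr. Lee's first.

P('+'|H) = 0.939, P('+'|¬H) = 0.067.
Dr. Lee: numerator 0.939·0.009 = 0.0084510; evidence = 0.0084510+0.067·0.991 = 0.074848; posterior = 0.113.
Dr. Park: numerator 0.939·0.202 = 0.18968; evidence = 0.18968+0.067·0.798 = 0.24314; posterior = 0.780.

Dr. Lee: 0.113; Dr. Park: 0.780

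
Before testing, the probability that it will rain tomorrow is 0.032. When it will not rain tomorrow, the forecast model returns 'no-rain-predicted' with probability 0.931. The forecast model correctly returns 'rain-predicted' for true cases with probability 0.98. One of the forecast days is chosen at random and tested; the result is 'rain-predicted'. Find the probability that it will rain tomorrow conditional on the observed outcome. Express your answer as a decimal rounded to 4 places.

Write H for 'it will rain tomorrow'. Prior odds H:¬H = 0.032/0.968 = 0.033058. For the 'rain-predicted' outcome, the likelihood ratio is 0.98/0.069 = 14.203.
Posterior odds = 0.033058 × 14.203 = 0.46952, so P(H|E) = 0.46952/(1+0.46952) = 0.3195.

P(H | E) ≈ 0.3195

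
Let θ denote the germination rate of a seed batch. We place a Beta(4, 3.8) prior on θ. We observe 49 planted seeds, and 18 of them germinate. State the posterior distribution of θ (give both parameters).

Posterior: Beta(22, 34.8)

The binomial likelihood is conjugate to the Beta prior: with 18 successes and 31 failures, the posterior is Beta(4+18, 3.8+31) = Beta(22, 34.8).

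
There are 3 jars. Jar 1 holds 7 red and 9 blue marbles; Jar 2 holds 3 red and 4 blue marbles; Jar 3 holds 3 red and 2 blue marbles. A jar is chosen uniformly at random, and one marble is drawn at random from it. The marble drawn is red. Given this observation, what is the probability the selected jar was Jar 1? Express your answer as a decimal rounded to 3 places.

P(red|Jar 1) = 0.4375; P(red|Jar 2) = 0.4286; P(red|Jar 3) = 0.6.
Prior × likelihood for each source: 0.333333·0.4375=0.1458, 0.333333·0.4286=0.1429, 0.333333·0.6=0.2000. Summing gives P(red) = 0.48869.
P(Jar 1 | red) = 0.1458 / 0.48869 = 0.298.

Posterior probability ≈ 0.298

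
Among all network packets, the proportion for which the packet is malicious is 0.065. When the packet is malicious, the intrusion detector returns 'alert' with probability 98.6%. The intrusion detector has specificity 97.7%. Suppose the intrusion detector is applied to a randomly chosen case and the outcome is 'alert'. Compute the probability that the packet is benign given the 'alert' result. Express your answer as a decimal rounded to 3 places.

P(¬H | E) ≈ 0.251

Write H for 'the packet is malicious'. Prior odds H:¬H = 0.065/0.935 = 0.069519. For the 'alert' outcome, the likelihood ratio is 0.986/0.023 = 42.870.
Posterior odds = 0.069519 × 42.870 = 2.9802, so P(H|E) = 2.9802/(1+2.9802) = 0.749. Then P(¬H|E) = 1 − 0.749 = 0.251.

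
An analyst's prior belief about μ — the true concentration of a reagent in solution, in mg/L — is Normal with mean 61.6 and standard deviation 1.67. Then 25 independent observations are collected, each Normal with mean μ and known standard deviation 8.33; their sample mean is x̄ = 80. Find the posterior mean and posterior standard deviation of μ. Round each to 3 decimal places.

Prior precision 1/τ₀² = 1/1.67² = 0.358564; data precision n/σ² = 25/8.33² = 0.360288.
Posterior precision = 0.358564 + 0.360288 = 0.718852, giving posterior SD = 1/√0.718852 = 1.179.
Posterior mean = (0.358564·61.6 + 0.360288·80) / 0.718852 = 70.822.

Posterior mean ≈ 70.822; posterior SD ≈ 1.179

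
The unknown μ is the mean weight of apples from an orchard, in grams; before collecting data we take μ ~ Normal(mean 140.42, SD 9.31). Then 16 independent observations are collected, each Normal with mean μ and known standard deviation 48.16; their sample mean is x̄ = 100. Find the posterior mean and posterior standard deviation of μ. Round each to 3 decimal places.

Posterior mean ≈ 125.295; posterior SD ≈ 7.365

Prior precision 1/τ₀² = 1/9.31² = 0.0115372; data precision n/σ² = 16/48.16² = 0.00689838.
Posterior precision = 0.0115372 + 0.00689838 = 0.0184356, giving posterior SD = 1/√0.0184356 = 7.365.
Posterior mean = (0.0115372·140.42 + 0.00689838·100) / 0.0184356 = 125.295.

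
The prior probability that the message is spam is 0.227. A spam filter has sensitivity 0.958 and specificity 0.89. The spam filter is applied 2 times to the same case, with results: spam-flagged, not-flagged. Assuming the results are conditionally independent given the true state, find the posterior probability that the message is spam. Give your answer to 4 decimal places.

Posterior P(H) ≈ 0.1077

With H the event that the message is spam, the joint likelihood of the observed sequence is P(data|H) = 0.958·0.042 = 0.040236 and P(data|¬H) = 0.11·0.89 = 0.097900.
Bayes: P(H|data) = 0.227·0.040236 / (0.227·0.040236 + 0.773·0.097900) = 0.0091336/0.084810 = 0.1077.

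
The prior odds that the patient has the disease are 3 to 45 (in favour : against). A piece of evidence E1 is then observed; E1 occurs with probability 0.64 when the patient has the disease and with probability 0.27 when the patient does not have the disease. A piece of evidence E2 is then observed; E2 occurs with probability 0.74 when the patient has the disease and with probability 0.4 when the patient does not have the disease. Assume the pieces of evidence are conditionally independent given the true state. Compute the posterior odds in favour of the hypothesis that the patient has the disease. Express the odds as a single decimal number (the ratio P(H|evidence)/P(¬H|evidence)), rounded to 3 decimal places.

Posterior odds ≈ 0.292

Prior odds = 3/45 = 0.066667. In log-odds, ln(0.066667) = -2.7081.
Add log likelihood ratios: ln(2.3704) + ln(1.8500) = 1.4782.
Posterior log-odds = -1.2298, so posterior odds = exp(-1.2298) = 0.29235.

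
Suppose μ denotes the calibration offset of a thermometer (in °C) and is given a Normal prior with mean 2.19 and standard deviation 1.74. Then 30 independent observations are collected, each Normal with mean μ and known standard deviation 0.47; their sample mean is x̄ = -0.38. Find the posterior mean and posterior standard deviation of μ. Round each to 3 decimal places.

Posterior mean ≈ -0.374; posterior SD ≈ 0.086

With known σ, the Normal prior is conjugate. Weight on the data is w = (n/σ²)/(n/σ² + 1/τ₀²) = 135.808/(135.808+0.330295) = 0.99757.
Posterior mean = w·x̄ + (1−w)·μ₀ = 0.99757·-0.38 + 0.0024262·2.19 = -0.374. Posterior variance = 1/(135.808+0.330295) = 0.00734547, so SD = 0.086.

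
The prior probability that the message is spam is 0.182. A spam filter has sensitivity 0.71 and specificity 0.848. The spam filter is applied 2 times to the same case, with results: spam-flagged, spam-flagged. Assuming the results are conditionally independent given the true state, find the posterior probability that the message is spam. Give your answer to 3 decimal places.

Let H be the event that the message is spam; start with P(H) = 0.182. P('spam-flagged'|H) = 0.71, P('spam-flagged'|¬H) = 0.152.
Update on result 1 ('spam-flagged'): P(H) ← 0.71·0.1820 / (0.71·0.1820 + 0.152·0.8180) = 0.12922/0.25356 = 0.5096.
Update on result 2 ('spam-flagged'): P(H) ← 0.71·0.5096 / (0.71·0.5096 + 0.152·0.4904) = 0.36184/0.43637 = 0.8292.

Posterior P(H) ≈ 0.829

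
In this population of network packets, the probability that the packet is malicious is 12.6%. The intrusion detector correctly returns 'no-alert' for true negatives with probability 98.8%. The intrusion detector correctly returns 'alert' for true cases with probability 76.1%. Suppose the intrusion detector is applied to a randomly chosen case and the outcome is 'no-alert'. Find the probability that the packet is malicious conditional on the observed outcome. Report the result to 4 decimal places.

Let H be the event that the packet is malicious. P(H) = 0.126, so P(¬H) = 0.874. With E the 'no-alert' result, P(E|H) = 0.239 and P(E|¬H) = 0.988.
P(E) = 0.239·0.126 + 0.988·0.874 = 0.030114 + 0.86351 = 0.89363.
By Bayes' theorem, P(H|E) = 0.030114 / 0.89363 = 0.0337.

P(H | E) ≈ 0.0337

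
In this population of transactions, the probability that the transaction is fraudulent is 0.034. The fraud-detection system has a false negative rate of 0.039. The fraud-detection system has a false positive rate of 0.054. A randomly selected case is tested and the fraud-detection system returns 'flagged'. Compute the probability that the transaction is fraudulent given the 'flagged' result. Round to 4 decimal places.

Let H be the event that the transaction is fraudulent. P(H) = 0.034, so P(¬H) = 0.966. With E the 'flagged' result, P(E|H) = 0.961 and P(E|¬H) = 0.054.
P(E) = 0.961·0.034 + 0.054·0.966 = 0.032674 + 0.052164 = 0.084838.
By Bayes' theorem, P(H|E) = 0.032674 / 0.084838 = 0.3851.

P(H | E) ≈ 0.3851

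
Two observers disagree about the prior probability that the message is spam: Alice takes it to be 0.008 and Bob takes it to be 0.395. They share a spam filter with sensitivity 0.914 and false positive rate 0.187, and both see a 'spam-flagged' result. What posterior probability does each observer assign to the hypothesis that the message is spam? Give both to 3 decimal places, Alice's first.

Alice: 0.038; Bob: 0.761

P('+'|H) = 0.914, P('+'|¬H) = 0.187.
Alice: numerator 0.914·0.008 = 0.0073120; evidence = 0.0073120+0.187·0.992 = 0.19282; posterior = 0.038.
Bob: numerator 0.914·0.395 = 0.36103; evidence = 0.36103+0.187·0.605 = 0.47417; posterior = 0.761.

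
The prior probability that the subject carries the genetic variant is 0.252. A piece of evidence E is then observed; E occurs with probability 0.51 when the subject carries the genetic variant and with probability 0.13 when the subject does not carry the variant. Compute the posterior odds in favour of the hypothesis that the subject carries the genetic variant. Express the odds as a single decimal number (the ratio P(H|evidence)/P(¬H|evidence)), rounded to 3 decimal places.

Posterior odds ≈ 1.322

Prior odds = 0.252/(1−0.252) = 0.33690.
Likelihood ratio for E = 0.51/0.13 = 3.9231.
Posterior odds = prior odds × LR = 1.3217.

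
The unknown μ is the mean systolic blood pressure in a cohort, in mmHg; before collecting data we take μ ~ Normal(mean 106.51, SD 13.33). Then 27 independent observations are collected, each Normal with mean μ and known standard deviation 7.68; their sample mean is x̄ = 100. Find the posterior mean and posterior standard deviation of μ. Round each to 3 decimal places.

With known σ, the Normal prior is conjugate. Weight on the data is w = (n/σ²)/(n/σ² + 1/τ₀²) = 0.457764/(0.457764+0.00562781) = 0.98786.
Posterior mean = w·x̄ + (1−w)·μ₀ = 0.98786·100 + 0.012145·106.51 = 100.079. Posterior variance = 1/(0.457764+0.00562781) = 2.15800, so SD = 1.469.

Posterior mean ≈ 100.079; posterior SD ≈ 1.469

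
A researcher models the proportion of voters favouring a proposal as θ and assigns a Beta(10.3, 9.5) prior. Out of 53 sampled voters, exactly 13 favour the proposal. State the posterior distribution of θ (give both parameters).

Posterior: Beta(23.3, 49.5)

Observing 13 successes and 40 failures updates Beta(10.3, 9.5) by adding the success and failure counts to the two shape parameters: α = 10.3+13 = 23.3, β = 9.5+40 = 49.5.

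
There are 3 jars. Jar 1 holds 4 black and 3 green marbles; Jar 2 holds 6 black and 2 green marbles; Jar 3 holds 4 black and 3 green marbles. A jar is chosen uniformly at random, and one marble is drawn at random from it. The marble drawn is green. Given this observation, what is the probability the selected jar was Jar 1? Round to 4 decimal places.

P(green|Jar 1) = 0.4286; P(green|Jar 2) = 0.25; P(green|Jar 3) = 0.4286.
Prior × likelihood for each source: 0.333333·0.4286=0.1429, 0.333333·0.25=0.08333, 0.333333·0.4286=0.1429. Summing gives P(green) = 0.36905.
P(Jar 1 | green) = 0.1429 / 0.36905 = 0.3871.

Posterior probability ≈ 0.3871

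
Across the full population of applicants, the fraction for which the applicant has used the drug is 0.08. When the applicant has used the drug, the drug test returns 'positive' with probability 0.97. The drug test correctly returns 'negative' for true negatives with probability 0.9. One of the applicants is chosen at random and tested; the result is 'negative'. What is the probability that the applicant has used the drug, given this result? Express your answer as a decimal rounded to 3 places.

P(H | E) ≈ 0.003

Write H for 'the applicant has used the drug'. Prior odds H:¬H = 0.08/0.92 = 0.086957. For the 'negative' outcome, the likelihood ratio is 0.03/0.9 = 0.033333.
Posterior odds = 0.086957 × 0.033333 = 0.0028986, so P(H|E) = 0.0028986/(1+0.0028986) = 0.003.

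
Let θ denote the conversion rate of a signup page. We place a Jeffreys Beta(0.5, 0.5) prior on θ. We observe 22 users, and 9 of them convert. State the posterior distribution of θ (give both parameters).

Observing 9 successes and 13 failures updates Beta(0.5, 0.5) by adding the success and failure counts to the two shape parameters: α = 0.5+9 = 9.5, β = 0.5+13 = 13.5.

Posterior: Beta(9.5, 13.5)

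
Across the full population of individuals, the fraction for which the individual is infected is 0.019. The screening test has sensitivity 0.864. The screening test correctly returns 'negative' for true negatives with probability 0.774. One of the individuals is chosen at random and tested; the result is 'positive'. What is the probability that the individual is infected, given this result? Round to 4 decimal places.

Let H be the event that the individual is infected. P(H) = 0.019, so P(¬H) = 0.981. With E the 'positive' result, P(E|H) = 0.864 and P(E|¬H) = 0.226.
P(E) = 0.864·0.019 + 0.226·0.981 = 0.016416 + 0.22171 = 0.23812.
By Bayes' theorem, P(H|E) = 0.016416 / 0.23812 = 0.0689.

P(H | E) ≈ 0.0689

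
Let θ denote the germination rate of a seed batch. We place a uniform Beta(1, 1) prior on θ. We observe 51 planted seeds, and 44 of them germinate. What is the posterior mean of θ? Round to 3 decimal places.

The binomial likelihood is conjugate to the Beta prior: with 44 successes and 7 failures, the posterior is Beta(1+44, 1+7) = Beta(45, 8).
E[θ | data] = 45/(45+8) = 0.849.

Posterior mean ≈ 0.849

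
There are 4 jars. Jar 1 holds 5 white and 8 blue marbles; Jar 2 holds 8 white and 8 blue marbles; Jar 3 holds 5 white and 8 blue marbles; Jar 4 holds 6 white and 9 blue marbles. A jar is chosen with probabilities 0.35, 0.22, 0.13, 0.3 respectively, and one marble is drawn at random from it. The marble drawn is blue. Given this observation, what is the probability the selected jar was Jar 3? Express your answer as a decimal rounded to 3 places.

P(blue|Jar 1) = 0.6154; P(blue|Jar 2) = 0.5; P(blue|Jar 3) = 0.6154; P(blue|Jar 4) = 0.6.
Prior × likelihood for each source: 0.35·0.6154=0.2154, 0.22·0.5=0.1100, 0.13·0.6154=0.08000, 0.3·0.6=0.1800. Summing gives P(blue) = 0.58538.
P(Jar 3 | blue) = 0.08000 / 0.58538 = 0.137.

Posterior probability ≈ 0.137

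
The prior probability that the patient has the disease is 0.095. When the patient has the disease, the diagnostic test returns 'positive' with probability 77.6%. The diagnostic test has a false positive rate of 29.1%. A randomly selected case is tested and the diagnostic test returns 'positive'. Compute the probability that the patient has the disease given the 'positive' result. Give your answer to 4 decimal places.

Write H for 'the patient has the disease'. Prior odds H:¬H = 0.095/0.905 = 0.10497. For the 'positive' outcome, the likelihood ratio is 0.776/0.291 = 2.6667.
Posterior odds = 0.10497 × 2.6667 = 0.27993, so P(H|E) = 0.27993/(1+0.27993) = 0.2187.

P(H | E) ≈ 0.2187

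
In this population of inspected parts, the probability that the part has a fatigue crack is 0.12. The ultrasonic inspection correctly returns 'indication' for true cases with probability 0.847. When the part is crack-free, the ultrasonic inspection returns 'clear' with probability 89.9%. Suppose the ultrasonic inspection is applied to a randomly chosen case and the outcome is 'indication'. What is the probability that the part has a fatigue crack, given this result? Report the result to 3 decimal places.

Write H for 'the part has a fatigue crack'. Prior odds H:¬H = 0.12/0.88 = 0.13636. For the 'indication' outcome, the likelihood ratio is 0.847/0.101 = 8.3861.
Posterior odds = 0.13636 × 8.3861 = 1.1436, so P(H|E) = 1.1436/(1+1.1436) = 0.533.

P(H | E) ≈ 0.533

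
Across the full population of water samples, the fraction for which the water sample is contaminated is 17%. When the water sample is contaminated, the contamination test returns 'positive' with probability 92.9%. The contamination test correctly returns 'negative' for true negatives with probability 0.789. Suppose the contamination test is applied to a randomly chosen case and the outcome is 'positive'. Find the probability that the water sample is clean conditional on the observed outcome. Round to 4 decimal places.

P(¬H | E) ≈ 0.5258

Write H for 'the water sample is contaminated'. Prior odds H:¬H = 0.17/0.83 = 0.20482. For the 'positive' outcome, the likelihood ratio is 0.929/0.211 = 4.4028.
Posterior odds = 0.20482 × 4.4028 = 0.90179, so P(H|E) = 0.90179/(1+0.90179) = 0.4742. Then P(¬H|E) = 1 − 0.4742 = 0.5258.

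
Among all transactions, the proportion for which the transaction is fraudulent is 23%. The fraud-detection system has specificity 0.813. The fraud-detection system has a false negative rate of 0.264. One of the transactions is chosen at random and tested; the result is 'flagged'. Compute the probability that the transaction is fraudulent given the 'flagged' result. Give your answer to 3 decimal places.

Let H be the event that the transaction is fraudulent. P(H) = 0.23, so P(¬H) = 0.77. With E the 'flagged' result, P(E|H) = 0.736 and P(E|¬H) = 0.187.
P(E) = 0.736·0.23 + 0.187·0.77 = 0.16928 + 0.14399 = 0.31327.
By Bayes' theorem, P(H|E) = 0.16928 / 0.31327 = 0.540.

P(H | E) ≈ 0.540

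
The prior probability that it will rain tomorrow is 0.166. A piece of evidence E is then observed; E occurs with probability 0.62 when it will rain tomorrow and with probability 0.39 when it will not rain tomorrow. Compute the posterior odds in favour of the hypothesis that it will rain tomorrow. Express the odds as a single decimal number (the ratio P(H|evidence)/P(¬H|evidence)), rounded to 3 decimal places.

Posterior odds ≈ 0.316

Prior odds = 0.166/(1−0.166) = 0.19904. In log-odds, ln(0.19904) = -1.6142.
Add log likelihood ratio: ln(1.5897) = 0.46357.
Posterior log-odds = -1.1507, so posterior odds = exp(-1.1507) = 0.31642.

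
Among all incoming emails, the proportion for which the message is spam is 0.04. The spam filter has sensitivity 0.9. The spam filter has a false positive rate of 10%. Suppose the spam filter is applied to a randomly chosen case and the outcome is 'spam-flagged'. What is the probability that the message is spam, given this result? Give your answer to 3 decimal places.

Let H be the event that the message is spam. P(H) = 0.04, so P(¬H) = 0.96. With E the 'spam-flagged' result, P(E|H) = 0.9 and P(E|¬H) = 0.1.
P(E) = 0.9·0.04 + 0.1·0.96 = 0.036000 + 0.096000 = 0.13200.
By Bayes' theorem, P(H|E) = 0.036000 / 0.13200 = 0.273.

P(H | E) ≈ 0.273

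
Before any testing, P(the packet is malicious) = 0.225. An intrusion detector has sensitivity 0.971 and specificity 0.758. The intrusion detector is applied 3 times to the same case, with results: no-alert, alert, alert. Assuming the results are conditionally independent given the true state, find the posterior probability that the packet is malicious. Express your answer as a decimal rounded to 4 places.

Let H be the event that the packet is malicious; start with P(H) = 0.225. P('alert'|H) = 0.971, P('alert'|¬H) = 0.242.
Update on result 1 ('no-alert'): P(H) ← 0.029·0.2250 / (0.029·0.2250 + 0.758·0.7750) = 0.0065250/0.59398 = 0.0110.
Update on result 2 ('alert'): P(H) ← 0.971·0.0110 / (0.971·0.0110 + 0.242·0.9890) = 0.010667/0.25001 = 0.0427.
Update on result 3 ('alert'): P(H) ← 0.971·0.0427 / (0.971·0.0427 + 0.242·0.9573) = 0.041428/0.27310 = 0.1517.

Posterior P(H) ≈ 0.1517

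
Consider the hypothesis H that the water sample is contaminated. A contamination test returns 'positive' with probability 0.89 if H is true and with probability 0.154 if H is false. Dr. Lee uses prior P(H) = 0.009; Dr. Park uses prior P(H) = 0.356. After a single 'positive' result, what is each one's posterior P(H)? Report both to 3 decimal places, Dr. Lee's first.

Dr. Lee: 0.050; Dr. Park: 0.762

P('+'|H) = 0.89, P('+'|¬H) = 0.154.
Dr. Lee: numerator 0.89·0.009 = 0.0080100; evidence = 0.0080100+0.154·0.991 = 0.16062; posterior = 0.050.
Dr. Park: numerator 0.89·0.356 = 0.31684; evidence = 0.31684+0.154·0.644 = 0.41602; posterior = 0.762.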